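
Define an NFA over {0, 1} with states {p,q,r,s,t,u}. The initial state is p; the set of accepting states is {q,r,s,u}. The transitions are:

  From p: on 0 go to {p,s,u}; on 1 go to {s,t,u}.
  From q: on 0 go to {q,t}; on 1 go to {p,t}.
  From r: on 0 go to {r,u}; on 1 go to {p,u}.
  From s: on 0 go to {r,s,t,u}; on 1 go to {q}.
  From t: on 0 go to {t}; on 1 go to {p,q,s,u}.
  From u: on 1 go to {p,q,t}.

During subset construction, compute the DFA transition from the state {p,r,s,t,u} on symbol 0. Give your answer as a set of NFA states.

{p,r,s,t,u}

δ(p,0) = {p,s,u}; δ(r,0) = {r,u}; δ(s,0) = {r,s,t,u}; δ(t,0) = {t}; δ(u,0) = ∅.
Union: {p,r,s,t,u}.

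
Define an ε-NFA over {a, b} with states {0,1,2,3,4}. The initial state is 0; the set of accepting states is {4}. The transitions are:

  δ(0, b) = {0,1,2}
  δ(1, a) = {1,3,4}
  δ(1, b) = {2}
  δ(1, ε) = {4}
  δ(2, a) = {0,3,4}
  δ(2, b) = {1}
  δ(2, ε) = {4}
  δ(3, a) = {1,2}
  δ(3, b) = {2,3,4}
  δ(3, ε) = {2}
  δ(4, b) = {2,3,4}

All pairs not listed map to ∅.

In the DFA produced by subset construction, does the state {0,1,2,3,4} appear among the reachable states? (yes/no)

yes

Start state of the DFA: {0} (ε-closure of the NFA start).
{0} --a--> ∅  [new]
{0} --b--> {0,1,2,4}  [new]
∅ --a--> ∅  [seen]
∅ --b--> ∅  [seen]
{0,1,2,4} --a--> {0,1,2,3,4}  [new]
{0,1,2,4} --b--> {0,1,2,3,4}  [seen]
{0,1,2,3,4} --a--> {0,1,2,3,4}  [seen]
{0,1,2,3,4} --b--> {0,1,2,3,4}  [seen]
Reachable DFA states: {0}, ∅, {0,1,2,4}, {0,1,2,3,4}.
{0,1,2,3,4} is among them.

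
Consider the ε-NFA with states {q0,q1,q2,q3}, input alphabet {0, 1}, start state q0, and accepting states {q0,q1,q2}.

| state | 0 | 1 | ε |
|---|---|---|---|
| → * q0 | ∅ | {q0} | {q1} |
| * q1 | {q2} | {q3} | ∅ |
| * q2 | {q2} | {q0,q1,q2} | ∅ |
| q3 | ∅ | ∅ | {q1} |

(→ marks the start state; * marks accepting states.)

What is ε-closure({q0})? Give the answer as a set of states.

{q0,q1}

Begin with {q0}.
q0 →ε {q1}; add q1.
ε-closure = {q0,q1}.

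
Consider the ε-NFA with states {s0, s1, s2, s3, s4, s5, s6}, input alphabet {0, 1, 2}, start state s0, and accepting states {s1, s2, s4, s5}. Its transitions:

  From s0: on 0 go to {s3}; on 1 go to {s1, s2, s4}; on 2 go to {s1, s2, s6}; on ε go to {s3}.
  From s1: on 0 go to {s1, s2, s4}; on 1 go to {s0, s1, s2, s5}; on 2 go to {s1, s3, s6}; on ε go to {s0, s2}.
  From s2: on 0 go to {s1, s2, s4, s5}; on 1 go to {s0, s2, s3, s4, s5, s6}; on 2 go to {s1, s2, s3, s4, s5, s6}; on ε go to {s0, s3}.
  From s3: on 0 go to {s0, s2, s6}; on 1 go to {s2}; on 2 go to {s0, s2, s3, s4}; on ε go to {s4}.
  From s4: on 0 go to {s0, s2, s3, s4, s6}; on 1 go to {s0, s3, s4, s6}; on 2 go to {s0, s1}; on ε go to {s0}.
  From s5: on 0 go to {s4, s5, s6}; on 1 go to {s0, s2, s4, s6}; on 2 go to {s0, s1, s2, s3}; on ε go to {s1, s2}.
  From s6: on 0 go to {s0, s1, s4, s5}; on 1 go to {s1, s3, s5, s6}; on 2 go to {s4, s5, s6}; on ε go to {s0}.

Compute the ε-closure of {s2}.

{s0, s2, s3, s4}

Begin with {s2}.
s2 →ε {s0, s3}; add s0, s3.
s3 →ε {s4}; add s4.
ε-closure = {s0, s2, s3, s4}.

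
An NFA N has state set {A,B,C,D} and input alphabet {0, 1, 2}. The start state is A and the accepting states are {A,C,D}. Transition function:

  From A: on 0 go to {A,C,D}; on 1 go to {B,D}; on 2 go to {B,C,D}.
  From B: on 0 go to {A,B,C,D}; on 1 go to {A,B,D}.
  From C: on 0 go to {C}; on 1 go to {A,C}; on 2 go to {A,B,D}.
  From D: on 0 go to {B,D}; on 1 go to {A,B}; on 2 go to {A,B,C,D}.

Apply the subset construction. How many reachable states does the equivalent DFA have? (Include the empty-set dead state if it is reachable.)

6

Start state of the DFA: {A}.
{A} --0--> {A,C,D}  [new]
{A} --1--> {B,D}  [new]
{A} --2--> {B,C,D}  [new]
{A,C,D} --0--> {A,B,C,D}  [new]
{A,C,D} --1--> {A,B,C,D}  [seen]
{A,C,D} --2--> {A,B,C,D}  [seen]
{B,D} --0--> {A,B,C,D}  [seen]
{B,D} --1--> {A,B,D}  [new]
{B,D} --2--> {A,B,C,D}  [seen]
{B,C,D} --0--> {A,B,C,D}  [seen]
{B,C,D} --1--> {A,B,C,D}  [seen]
{B,C,D} --2--> {A,B,C,D}  [seen]
{A,B,C,D} --0--> {A,B,C,D}  [seen]
{A,B,C,D} --1--> {A,B,C,D}  [seen]
{A,B,C,D} --2--> {A,B,C,D}  [seen]
{A,B,D} --0--> {A,B,C,D}  [seen]
{A,B,D} --1--> {A,B,D}  [seen]
{A,B,D} --2--> {A,B,C,D}  [seen]
Reachable DFA states: {A}, {A,C,D}, {B,D}, {B,C,D}, {A,B,C,D}, {A,B,D}.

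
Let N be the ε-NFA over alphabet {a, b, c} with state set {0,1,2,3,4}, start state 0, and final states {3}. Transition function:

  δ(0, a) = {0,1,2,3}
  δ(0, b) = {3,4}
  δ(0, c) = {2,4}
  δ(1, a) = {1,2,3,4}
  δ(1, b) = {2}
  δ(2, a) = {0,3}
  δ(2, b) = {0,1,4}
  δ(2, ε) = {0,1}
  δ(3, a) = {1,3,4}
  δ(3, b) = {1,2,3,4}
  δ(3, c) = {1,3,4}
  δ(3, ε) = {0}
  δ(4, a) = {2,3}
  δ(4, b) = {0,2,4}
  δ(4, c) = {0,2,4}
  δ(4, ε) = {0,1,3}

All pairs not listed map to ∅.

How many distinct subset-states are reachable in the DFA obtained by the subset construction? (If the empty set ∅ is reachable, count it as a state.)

Start state of the DFA: {0} (ε-closure of the NFA start).
{0} --a--> {0,1,2,3}  [new]
{0} --b--> {0,1,3,4}  [new]
{0} --c--> {0,1,2,3,4}  [new]
{0,1,2,3} --a--> {0,1,2,3,4}  [seen]
{0,1,2,3} --b--> {0,1,2,3,4}  [seen]
{0,1,2,3} --c--> {0,1,2,3,4}  [seen]
{0,1,3,4} --a--> {0,1,2,3,4}  [seen]
{0,1,3,4} --b--> {0,1,2,3,4}  [seen]
{0,1,3,4} --c--> {0,1,2,3,4}  [seen]
{0,1,2,3,4} --a--> {0,1,2,3,4}  [seen]
{0,1,2,3,4} --b--> {0,1,2,3,4}  [seen]
{0,1,2,3,4} --c--> {0,1,2,3,4}  [seen]
Reachable DFA states: {0}, {0,1,2,3}, {0,1,3,4}, {0,1,2,3,4}.

4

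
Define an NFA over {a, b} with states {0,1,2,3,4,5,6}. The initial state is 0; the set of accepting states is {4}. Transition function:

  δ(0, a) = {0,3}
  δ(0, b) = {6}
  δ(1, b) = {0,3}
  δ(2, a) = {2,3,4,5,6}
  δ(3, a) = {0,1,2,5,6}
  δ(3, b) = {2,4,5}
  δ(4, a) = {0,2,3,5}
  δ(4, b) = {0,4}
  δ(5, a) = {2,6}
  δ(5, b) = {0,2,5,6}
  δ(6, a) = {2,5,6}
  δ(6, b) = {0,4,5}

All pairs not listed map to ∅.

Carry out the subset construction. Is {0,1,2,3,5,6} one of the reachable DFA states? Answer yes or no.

yes

Start state of the DFA: {0}.
{0} --a--> {0,3}  [new]
{0} --b--> {6}  [new]
{0,3} --a--> {0,1,2,3,5,6}  [new]
{0,3} --b--> {2,4,5,6}  [new]
{6} --a--> {2,5,6}  [new]
{6} --b--> {0,4,5}  [new]
{0,1,2,3,5,6} --a--> {0,1,2,3,4,5,6}  [new]
{0,1,2,3,5,6} --b--> {0,2,3,4,5,6}  [new]
{2,4,5,6} --a--> {0,2,3,4,5,6}  [seen]
{2,4,5,6} --b--> {0,2,4,5,6}  [new]
{2,5,6} --a--> {2,3,4,5,6}  [new]
{2,5,6} --b--> {0,2,4,5,6}  [seen]
{0,4,5} --a--> {0,2,3,5,6}  [new]
{0,4,5} --b--> {0,2,4,5,6}  [seen]
{0,1,2,3,4,5,6} --a--> {0,1,2,3,4,5,6}  [seen]
{0,1,2,3,4,5,6} --b--> {0,2,3,4,5,6}  [seen]
{0,2,3,4,5,6} --a--> {0,1,2,3,4,5,6}  [seen]
{0,2,3,4,5,6} --b--> {0,2,4,5,6}  [seen]
{0,2,4,5,6} --a--> {0,2,3,4,5,6}  [seen]
{0,2,4,5,6} --b--> {0,2,4,5,6}  [seen]
{2,3,4,5,6} --a--> {0,1,2,3,4,5,6}  [seen]
{2,3,4,5,6} --b--> {0,2,4,5,6}  [seen]
{0,2,3,5,6} --a--> {0,1,2,3,4,5,6}  [seen]
{0,2,3,5,6} --b--> {0,2,4,5,6}  [seen]
Reachable DFA states: {0}, {0,3}, {6}, {0,1,2,3,5,6}, {2,4,5,6}, {2,5,6}, {0,4,5}, {0,1,2,3,4,5,6}, {0,2,3,4,5,6}, {0,2,4,5,6}, {2,3,4,5,6}, {0,2,3,5,6}.
{0,1,2,3,5,6} is among them.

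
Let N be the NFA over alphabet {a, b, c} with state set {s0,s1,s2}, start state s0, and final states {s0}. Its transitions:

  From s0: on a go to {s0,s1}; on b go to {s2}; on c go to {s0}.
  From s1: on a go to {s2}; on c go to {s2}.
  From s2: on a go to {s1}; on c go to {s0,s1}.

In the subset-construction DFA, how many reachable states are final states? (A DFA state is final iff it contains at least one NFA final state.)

4

Start state of the DFA: {s0}.
{s0} --a--> {s0,s1}  [new]
{s0} --b--> {s2}  [new]
{s0} --c--> {s0}  [seen]
{s0,s1} --a--> {s0,s1,s2}  [new]
{s0,s1} --b--> {s2}  [seen]
{s0,s1} --c--> {s0,s2}  [new]
{s2} --a--> {s1}  [new]
{s2} --b--> ∅  [new]
{s2} --c--> {s0,s1}  [seen]
{s0,s1,s2} --a--> {s0,s1,s2}  [seen]
{s0,s1,s2} --b--> {s2}  [seen]
{s0,s1,s2} --c--> {s0,s1,s2}  [seen]
{s0,s2} --a--> {s0,s1}  [seen]
{s0,s2} --b--> {s2}  [seen]
{s0,s2} --c--> {s0,s1}  [seen]
{s1} --a--> {s2}  [seen]
{s1} --b--> ∅  [seen]
{s1} --c--> {s2}  [seen]
∅ --a--> ∅  [seen]
∅ --b--> ∅  [seen]
∅ --c--> ∅  [seen]
Reachable DFA states: {s0}, {s0,s1}, {s2}, {s0,s1,s2}, {s0,s2}, {s1}, ∅.
Accepting DFA states (contain an NFA accepting state): {s0}, {s0,s1}, {s0,s1,s2}, {s0,s2}.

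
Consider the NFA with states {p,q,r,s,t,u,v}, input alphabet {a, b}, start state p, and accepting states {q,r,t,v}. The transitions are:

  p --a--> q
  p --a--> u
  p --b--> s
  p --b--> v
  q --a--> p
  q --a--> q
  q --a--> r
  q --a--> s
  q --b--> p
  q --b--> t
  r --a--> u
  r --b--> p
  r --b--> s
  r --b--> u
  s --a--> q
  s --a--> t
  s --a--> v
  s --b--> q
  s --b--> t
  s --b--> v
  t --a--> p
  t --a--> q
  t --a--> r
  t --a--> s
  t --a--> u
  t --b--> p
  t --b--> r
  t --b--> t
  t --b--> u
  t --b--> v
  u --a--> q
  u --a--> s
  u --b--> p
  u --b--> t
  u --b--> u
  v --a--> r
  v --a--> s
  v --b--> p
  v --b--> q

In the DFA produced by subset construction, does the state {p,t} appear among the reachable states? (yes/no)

Start state of the DFA: {p}.
{p} --a--> {q,u}  [new]
{p} --b--> {s,v}  [new]
{q,u} --a--> {p,q,r,s}  [new]
{q,u} --b--> {p,t,u}  [new]
{s,v} --a--> {q,r,s,t,v}  [new]
{s,v} --b--> {p,q,t,v}  [new]
{p,q,r,s} --a--> {p,q,r,s,t,u,v}  [new]
{p,q,r,s} --b--> {p,q,s,t,u,v}  [new]
{p,t,u} --a--> {p,q,r,s,u}  [new]
{p,t,u} --b--> {p,r,s,t,u,v}  [new]
{q,r,s,t,v} --a--> {p,q,r,s,t,u,v}  [seen]
{q,r,s,t,v} --b--> {p,q,r,s,t,u,v}  [seen]
{p,q,t,v} --a--> {p,q,r,s,u}  [seen]
{p,q,t,v} --b--> {p,q,r,s,t,u,v}  [seen]
{p,q,r,s,t,u,v} --a--> {p,q,r,s,t,u,v}  [seen]
{p,q,r,s,t,u,v} --b--> {p,q,r,s,t,u,v}  [seen]
{p,q,s,t,u,v} --a--> {p,q,r,s,t,u,v}  [seen]
{p,q,s,t,u,v} --b--> {p,q,r,s,t,u,v}  [seen]
{p,q,r,s,u} --a--> {p,q,r,s,t,u,v}  [seen]
{p,q,r,s,u} --b--> {p,q,s,t,u,v}  [seen]
{p,r,s,t,u,v} --a--> {p,q,r,s,t,u,v}  [seen]
{p,r,s,t,u,v} --b--> {p,q,r,s,t,u,v}  [seen]
Reachable DFA states: {p}, {q,u}, {s,v}, {p,q,r,s}, {p,t,u}, {q,r,s,t,v}, {p,q,t,v}, {p,q,r,s,t,u,v}, {p,q,s,t,u,v}, {p,q,r,s,u}, {p,r,s,t,u,v}.
{p,t} is not among them.

no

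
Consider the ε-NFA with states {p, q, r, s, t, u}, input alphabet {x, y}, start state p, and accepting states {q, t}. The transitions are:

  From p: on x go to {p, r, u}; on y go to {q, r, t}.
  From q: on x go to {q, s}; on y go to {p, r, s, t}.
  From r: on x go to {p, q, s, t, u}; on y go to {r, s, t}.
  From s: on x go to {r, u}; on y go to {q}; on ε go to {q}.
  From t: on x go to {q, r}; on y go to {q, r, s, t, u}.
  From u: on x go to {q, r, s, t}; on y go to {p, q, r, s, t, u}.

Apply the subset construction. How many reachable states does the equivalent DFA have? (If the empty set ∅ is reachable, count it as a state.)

4

Start state of the DFA: {p} (ε-closure of the NFA start).
{p} --x--> {p, r, u}  [new]
{p} --y--> {q, r, t}  [new]
{p, r, u} --x--> {p, q, r, s, t, u}  [new]
{p, r, u} --y--> {p, q, r, s, t, u}  [seen]
{q, r, t} --x--> {p, q, r, s, t, u}  [seen]
{q, r, t} --y--> {p, q, r, s, t, u}  [seen]
{p, q, r, s, t, u} --x--> {p, q, r, s, t, u}  [seen]
{p, q, r, s, t, u} --y--> {p, q, r, s, t, u}  [seen]
Reachable DFA states: {p}, {p, r, u}, {q, r, t}, {p, q, r, s, t, u}.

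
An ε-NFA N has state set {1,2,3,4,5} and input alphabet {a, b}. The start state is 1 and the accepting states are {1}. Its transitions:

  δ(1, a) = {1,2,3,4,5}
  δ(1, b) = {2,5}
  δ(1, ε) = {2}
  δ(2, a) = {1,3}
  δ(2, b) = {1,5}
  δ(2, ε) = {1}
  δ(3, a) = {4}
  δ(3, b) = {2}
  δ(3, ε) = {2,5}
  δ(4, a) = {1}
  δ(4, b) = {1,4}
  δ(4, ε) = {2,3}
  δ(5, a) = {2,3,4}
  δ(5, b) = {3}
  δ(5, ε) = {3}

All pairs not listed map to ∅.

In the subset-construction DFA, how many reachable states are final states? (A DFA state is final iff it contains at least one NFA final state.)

3

Start state of the DFA: {1,2} (ε-closure of the NFA start).
{1,2} --a--> {1,2,3,4,5}  [new]
{1,2} --b--> {1,2,3,5}  [new]
{1,2,3,4,5} --a--> {1,2,3,4,5}  [seen]
{1,2,3,4,5} --b--> {1,2,3,4,5}  [seen]
{1,2,3,5} --a--> {1,2,3,4,5}  [seen]
{1,2,3,5} --b--> {1,2,3,5}  [seen]
Reachable DFA states: {1,2}, {1,2,3,4,5}, {1,2,3,5}.
Accepting DFA states (contain an NFA accepting state): {1,2}, {1,2,3,4,5}, {1,2,3,5}.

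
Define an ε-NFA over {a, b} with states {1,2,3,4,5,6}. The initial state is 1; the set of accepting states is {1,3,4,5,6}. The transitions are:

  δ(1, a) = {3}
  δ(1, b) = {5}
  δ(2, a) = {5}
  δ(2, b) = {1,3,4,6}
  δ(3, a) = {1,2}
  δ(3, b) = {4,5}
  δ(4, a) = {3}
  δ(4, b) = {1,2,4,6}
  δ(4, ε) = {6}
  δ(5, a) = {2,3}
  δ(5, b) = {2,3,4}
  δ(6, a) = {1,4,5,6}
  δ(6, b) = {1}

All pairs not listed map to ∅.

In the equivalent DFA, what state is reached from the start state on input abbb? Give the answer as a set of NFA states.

Start: {1}.
δ(1,a) = {3}.
Union: {3}.
After a: {3}.
δ(3,b) = {4,5}.
Union: {4,5}.
ε-closure gives {4,5,6}.
After b: {4,5,6}.
δ(4,b) = {1,2,4,6}; δ(5,b) = {2,3,4}; δ(6,b) = {1}.
Union: {1,2,3,4,6}.
After b: {1,2,3,4,6}.
δ(1,b) = {5}; δ(2,b) = {1,3,4,6}; δ(3,b) = {4,5}; δ(4,b) = {1,2,4,6}; δ(6,b) = {1}.
Union: {1,2,3,4,5,6}.
After b: {1,2,3,4,5,6}.

{1,2,3,4,5,6}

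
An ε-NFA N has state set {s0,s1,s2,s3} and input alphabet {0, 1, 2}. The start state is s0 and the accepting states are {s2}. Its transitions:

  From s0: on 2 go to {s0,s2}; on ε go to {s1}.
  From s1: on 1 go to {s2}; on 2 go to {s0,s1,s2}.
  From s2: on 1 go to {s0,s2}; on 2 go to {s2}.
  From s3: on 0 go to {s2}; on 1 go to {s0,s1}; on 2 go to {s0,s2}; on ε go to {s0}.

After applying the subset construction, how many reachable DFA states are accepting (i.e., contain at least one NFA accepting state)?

2

Start state of the DFA: {s0,s1} (ε-closure of the NFA start).
{s0,s1} --0--> ∅  [new]
{s0,s1} --1--> {s2}  [new]
{s0,s1} --2--> {s0,s1,s2}  [new]
∅ --0--> ∅  [seen]
∅ --1--> ∅  [seen]
∅ --2--> ∅  [seen]
{s2} --0--> ∅  [seen]
{s2} --1--> {s0,s1,s2}  [seen]
{s2} --2--> {s2}  [seen]
{s0,s1,s2} --0--> ∅  [seen]
{s0,s1,s2} --1--> {s0,s1,s2}  [seen]
{s0,s1,s2} --2--> {s0,s1,s2}  [seen]
Reachable DFA states: {s0,s1}, ∅, {s2}, {s0,s1,s2}.
Accepting DFA states (contain an NFA accepting state): {s2}, {s0,s1,s2}.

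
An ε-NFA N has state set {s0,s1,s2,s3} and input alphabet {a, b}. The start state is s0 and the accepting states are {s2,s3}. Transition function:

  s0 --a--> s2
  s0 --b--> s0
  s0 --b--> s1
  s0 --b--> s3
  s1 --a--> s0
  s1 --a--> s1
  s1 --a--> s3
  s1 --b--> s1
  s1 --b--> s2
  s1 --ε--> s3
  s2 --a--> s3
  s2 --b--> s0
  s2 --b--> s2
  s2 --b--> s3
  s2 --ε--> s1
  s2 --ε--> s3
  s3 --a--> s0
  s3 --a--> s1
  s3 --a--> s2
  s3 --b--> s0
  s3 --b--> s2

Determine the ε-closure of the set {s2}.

Begin with {s2}.
s2 →ε {s1,s3}; add s1, s3.
ε-closure = {s1,s2,s3}.

{s1,s2,s3}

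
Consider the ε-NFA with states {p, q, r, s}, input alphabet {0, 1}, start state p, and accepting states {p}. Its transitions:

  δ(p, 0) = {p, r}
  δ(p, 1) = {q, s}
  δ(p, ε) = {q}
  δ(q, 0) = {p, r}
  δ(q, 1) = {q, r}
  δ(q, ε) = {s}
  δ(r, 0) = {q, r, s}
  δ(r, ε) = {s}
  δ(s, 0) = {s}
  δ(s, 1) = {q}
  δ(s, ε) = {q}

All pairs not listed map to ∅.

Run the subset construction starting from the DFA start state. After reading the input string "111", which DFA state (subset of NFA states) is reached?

{q, r, s}

Start: {p, q, s}.
δ(p,1) = {q, s}; δ(q,1) = {q, r}; δ(s,1) = {q}.
Union: {q, r, s}.
After 1: {q, r, s}.
δ(q,1) = {q, r}; δ(r,1) = ∅; δ(s,1) = {q}.
Union: {q, r}.
ε-closure gives {q, r, s}.
After 1: {q, r, s}.
δ(q,1) = {q, r}; δ(r,1) = ∅; δ(s,1) = {q}.
Union: {q, r}.
ε-closure gives {q, r, s}.
After 1: {q, r, s}.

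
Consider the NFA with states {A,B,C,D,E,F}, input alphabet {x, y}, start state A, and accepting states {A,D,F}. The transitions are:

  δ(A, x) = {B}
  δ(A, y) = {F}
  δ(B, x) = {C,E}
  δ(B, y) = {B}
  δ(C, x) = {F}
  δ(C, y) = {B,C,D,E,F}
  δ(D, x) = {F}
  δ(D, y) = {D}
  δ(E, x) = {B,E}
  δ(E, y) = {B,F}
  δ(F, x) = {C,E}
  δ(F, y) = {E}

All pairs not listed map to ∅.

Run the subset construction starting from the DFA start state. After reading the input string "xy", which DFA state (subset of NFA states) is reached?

{B}

Start: {A}.
δ(A,x) = {B}.
Union: {B}.
After x: {B}.
δ(B,y) = {B}.
Union: {B}.
After y: {B}.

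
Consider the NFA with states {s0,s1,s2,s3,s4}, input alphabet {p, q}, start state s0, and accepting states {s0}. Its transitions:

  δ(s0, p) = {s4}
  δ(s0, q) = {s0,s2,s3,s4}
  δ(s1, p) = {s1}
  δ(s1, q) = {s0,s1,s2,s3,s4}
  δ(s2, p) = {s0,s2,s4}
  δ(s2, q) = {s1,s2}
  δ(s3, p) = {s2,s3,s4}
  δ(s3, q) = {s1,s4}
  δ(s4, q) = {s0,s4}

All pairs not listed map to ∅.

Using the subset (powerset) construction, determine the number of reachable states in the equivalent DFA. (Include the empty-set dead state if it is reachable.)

6

Start state of the DFA: {s0}.
{s0} --p--> {s4}  [new]
{s0} --q--> {s0,s2,s3,s4}  [new]
{s4} --p--> ∅  [new]
{s4} --q--> {s0,s4}  [new]
{s0,s2,s3,s4} --p--> {s0,s2,s3,s4}  [seen]
{s0,s2,s3,s4} --q--> {s0,s1,s2,s3,s4}  [new]
∅ --p--> ∅  [seen]
∅ --q--> ∅  [seen]
{s0,s4} --p--> {s4}  [seen]
{s0,s4} --q--> {s0,s2,s3,s4}  [seen]
{s0,s1,s2,s3,s4} --p--> {s0,s1,s2,s3,s4}  [seen]
{s0,s1,s2,s3,s4} --q--> {s0,s1,s2,s3,s4}  [seen]
Reachable DFA states: {s0}, {s4}, {s0,s2,s3,s4}, ∅, {s0,s4}, {s0,s1,s2,s3,s4}.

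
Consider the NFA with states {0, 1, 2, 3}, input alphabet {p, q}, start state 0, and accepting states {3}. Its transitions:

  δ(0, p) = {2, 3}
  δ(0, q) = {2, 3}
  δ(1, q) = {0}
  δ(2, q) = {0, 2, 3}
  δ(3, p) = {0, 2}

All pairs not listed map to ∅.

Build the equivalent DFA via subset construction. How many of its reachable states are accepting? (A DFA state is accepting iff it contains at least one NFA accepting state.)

Start state of the DFA: {0}.
{0} --p--> {2, 3}  [new]
{0} --q--> {2, 3}  [seen]
{2, 3} --p--> {0, 2}  [new]
{2, 3} --q--> {0, 2, 3}  [new]
{0, 2} --p--> {2, 3}  [seen]
{0, 2} --q--> {0, 2, 3}  [seen]
{0, 2, 3} --p--> {0, 2, 3}  [seen]
{0, 2, 3} --q--> {0, 2, 3}  [seen]
Reachable DFA states: {0}, {2, 3}, {0, 2}, {0, 2, 3}.
Accepting DFA states (contain an NFA accepting state): {2, 3}, {0, 2, 3}.

2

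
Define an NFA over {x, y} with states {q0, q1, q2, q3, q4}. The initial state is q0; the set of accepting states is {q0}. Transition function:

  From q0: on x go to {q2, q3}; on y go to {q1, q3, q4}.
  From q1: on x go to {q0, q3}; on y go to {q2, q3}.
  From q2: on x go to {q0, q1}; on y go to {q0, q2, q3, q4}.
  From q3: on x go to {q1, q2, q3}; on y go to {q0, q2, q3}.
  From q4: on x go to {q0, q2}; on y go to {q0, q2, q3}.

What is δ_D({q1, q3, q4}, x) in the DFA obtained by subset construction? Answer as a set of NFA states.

δ(q1,x) = {q0, q3}; δ(q3,x) = {q1, q2, q3}; δ(q4,x) = {q0, q2}.
Union: {q0, q1, q2, q3}.

{q0, q1, q2, q3}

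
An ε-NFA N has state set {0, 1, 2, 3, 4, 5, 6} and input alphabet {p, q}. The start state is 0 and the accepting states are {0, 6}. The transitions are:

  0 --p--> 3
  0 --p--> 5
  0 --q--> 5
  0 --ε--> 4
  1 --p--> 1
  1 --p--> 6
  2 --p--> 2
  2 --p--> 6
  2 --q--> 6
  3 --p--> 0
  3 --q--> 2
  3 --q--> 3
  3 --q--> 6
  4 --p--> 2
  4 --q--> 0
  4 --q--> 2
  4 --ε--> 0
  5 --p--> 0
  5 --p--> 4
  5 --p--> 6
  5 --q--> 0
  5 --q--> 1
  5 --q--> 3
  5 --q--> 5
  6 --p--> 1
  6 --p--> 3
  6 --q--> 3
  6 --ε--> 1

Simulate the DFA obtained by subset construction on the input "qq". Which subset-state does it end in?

{0, 1, 2, 3, 4, 5, 6}

Start: {0, 4}.
δ(0,q) = {5}; δ(4,q) = {0, 2}.
Union: {0, 2, 5}.
ε-closure gives {0, 2, 4, 5}.
After q: {0, 2, 4, 5}.
δ(0,q) = {5}; δ(2,q) = {6}; δ(4,q) = {0, 2}; δ(5,q) = {0, 1, 3, 5}.
Union: {0, 1, 2, 3, 5, 6}.
ε-closure gives {0, 1, 2, 3, 4, 5, 6}.
After q: {0, 1, 2, 3, 4, 5, 6}.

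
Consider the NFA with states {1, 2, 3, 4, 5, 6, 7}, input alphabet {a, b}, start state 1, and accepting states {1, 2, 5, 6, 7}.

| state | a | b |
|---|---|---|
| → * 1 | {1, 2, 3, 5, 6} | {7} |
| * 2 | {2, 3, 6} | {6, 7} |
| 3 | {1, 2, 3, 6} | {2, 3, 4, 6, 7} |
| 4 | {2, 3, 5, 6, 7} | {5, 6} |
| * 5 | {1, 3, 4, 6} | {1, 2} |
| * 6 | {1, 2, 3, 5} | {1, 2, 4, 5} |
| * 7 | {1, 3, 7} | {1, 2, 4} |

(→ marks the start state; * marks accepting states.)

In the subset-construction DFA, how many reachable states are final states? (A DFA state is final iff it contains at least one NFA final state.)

13

Start state of the DFA: {1}.
{1} --a--> {1, 2, 3, 5, 6}  [new]
{1} --b--> {7}  [new]
{1, 2, 3, 5, 6} --a--> {1, 2, 3, 4, 5, 6}  [new]
{1, 2, 3, 5, 6} --b--> {1, 2, 3, 4, 5, 6, 7}  [new]
{7} --a--> {1, 3, 7}  [new]
{7} --b--> {1, 2, 4}  [new]
{1, 2, 3, 4, 5, 6} --a--> {1, 2, 3, 4, 5, 6, 7}  [seen]
{1, 2, 3, 4, 5, 6} --b--> {1, 2, 3, 4, 5, 6, 7}  [seen]
{1, 2, 3, 4, 5, 6, 7} --a--> {1, 2, 3, 4, 5, 6, 7}  [seen]
{1, 2, 3, 4, 5, 6, 7} --b--> {1, 2, 3, 4, 5, 6, 7}  [seen]
{1, 3, 7} --a--> {1, 2, 3, 5, 6, 7}  [new]
{1, 3, 7} --b--> {1, 2, 3, 4, 6, 7}  [new]
{1, 2, 4} --a--> {1, 2, 3, 5, 6, 7}  [seen]
{1, 2, 4} --b--> {5, 6, 7}  [new]
{1, 2, 3, 5, 6, 7} --a--> {1, 2, 3, 4, 5, 6, 7}  [seen]
{1, 2, 3, 5, 6, 7} --b--> {1, 2, 3, 4, 5, 6, 7}  [seen]
{1, 2, 3, 4, 6, 7} --a--> {1, 2, 3, 5, 6, 7}  [seen]
{1, 2, 3, 4, 6, 7} --b--> {1, 2, 3, 4, 5, 6, 7}  [seen]
{5, 6, 7} --a--> {1, 2, 3, 4, 5, 6, 7}  [seen]
{5, 6, 7} --b--> {1, 2, 4, 5}  [new]
{1, 2, 4, 5} --a--> {1, 2, 3, 4, 5, 6, 7}  [seen]
{1, 2, 4, 5} --b--> {1, 2, 5, 6, 7}  [new]
{1, 2, 5, 6, 7} --a--> {1, 2, 3, 4, 5, 6, 7}  [seen]
{1, 2, 5, 6, 7} --b--> {1, 2, 4, 5, 6, 7}  [new]
{1, 2, 4, 5, 6, 7} --a--> {1, 2, 3, 4, 5, 6, 7}  [seen]
{1, 2, 4, 5, 6, 7} --b--> {1, 2, 4, 5, 6, 7}  [seen]
Reachable DFA states: {1}, {1, 2, 3, 5, 6}, {7}, {1, 2, 3, 4, 5, 6}, {1, 2, 3, 4, 5, 6, 7}, {1, 3, 7}, {1, 2, 4}, {1, 2, 3, 5, 6, 7}, {1, 2, 3, 4, 6, 7}, {5, 6, 7}, {1, 2, 4, 5}, {1, 2, 5, 6, 7}, {1, 2, 4, 5, 6, 7}.
Accepting DFA states (contain an NFA accepting state): {1}, {1, 2, 3, 5, 6}, {7}, {1, 2, 3, 4, 5, 6}, {1, 2, 3, 4, 5, 6, 7}, {1, 3, 7}, {1, 2, 4}, {1, 2, 3, 5, 6, 7}, {1, 2, 3, 4, 6, 7}, {5, 6, 7}, {1, 2, 4, 5}, {1, 2, 5, 6, 7}, {1, 2, 4, 5, 6, 7}.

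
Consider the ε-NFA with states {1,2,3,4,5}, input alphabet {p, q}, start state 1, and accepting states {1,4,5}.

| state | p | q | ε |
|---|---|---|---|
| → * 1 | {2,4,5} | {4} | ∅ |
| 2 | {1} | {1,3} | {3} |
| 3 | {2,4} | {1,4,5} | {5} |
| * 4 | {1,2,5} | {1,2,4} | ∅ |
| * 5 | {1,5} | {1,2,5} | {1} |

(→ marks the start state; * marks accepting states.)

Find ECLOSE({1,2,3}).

{1,2,3,5}

Begin with {1,2,3}.
3 →ε {5}; add 5.
ε-closure = {1,2,3,5}.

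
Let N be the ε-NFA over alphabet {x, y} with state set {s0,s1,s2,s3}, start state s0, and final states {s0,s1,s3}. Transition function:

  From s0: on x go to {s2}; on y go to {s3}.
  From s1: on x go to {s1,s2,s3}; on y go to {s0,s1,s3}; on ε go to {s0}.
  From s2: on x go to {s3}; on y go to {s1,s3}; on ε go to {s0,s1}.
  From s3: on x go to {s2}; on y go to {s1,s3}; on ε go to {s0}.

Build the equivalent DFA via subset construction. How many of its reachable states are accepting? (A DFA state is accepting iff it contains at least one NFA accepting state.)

5

Start state of the DFA: {s0} (ε-closure of the NFA start).
{s0} --x--> {s0,s1,s2}  [new]
{s0} --y--> {s0,s3}  [new]
{s0,s1,s2} --x--> {s0,s1,s2,s3}  [new]
{s0,s1,s2} --y--> {s0,s1,s3}  [new]
{s0,s3} --x--> {s0,s1,s2}  [seen]
{s0,s3} --y--> {s0,s1,s3}  [seen]
{s0,s1,s2,s3} --x--> {s0,s1,s2,s3}  [seen]
{s0,s1,s2,s3} --y--> {s0,s1,s3}  [seen]
{s0,s1,s3} --x--> {s0,s1,s2,s3}  [seen]
{s0,s1,s3} --y--> {s0,s1,s3}  [seen]
Reachable DFA states: {s0}, {s0,s1,s2}, {s0,s3}, {s0,s1,s2,s3}, {s0,s1,s3}.
Accepting DFA states (contain an NFA accepting state): {s0}, {s0,s1,s2}, {s0,s3}, {s0,s1,s2,s3}, {s0,s1,s3}.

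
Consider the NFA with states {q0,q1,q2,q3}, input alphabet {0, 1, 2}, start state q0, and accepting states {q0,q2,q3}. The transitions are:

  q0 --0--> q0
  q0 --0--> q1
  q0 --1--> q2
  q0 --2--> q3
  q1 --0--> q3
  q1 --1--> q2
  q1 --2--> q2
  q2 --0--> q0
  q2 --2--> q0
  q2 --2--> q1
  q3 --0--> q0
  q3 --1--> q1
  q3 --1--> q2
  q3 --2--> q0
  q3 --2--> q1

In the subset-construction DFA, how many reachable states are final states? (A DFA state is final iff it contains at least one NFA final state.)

10

Start state of the DFA: {q0}.
{q0} --0--> {q0,q1}  [new]
{q0} --1--> {q2}  [new]
{q0} --2--> {q3}  [new]
{q0,q1} --0--> {q0,q1,q3}  [new]
{q0,q1} --1--> {q2}  [seen]
{q0,q1} --2--> {q2,q3}  [new]
{q2} --0--> {q0}  [seen]
{q2} --1--> ∅  [new]
{q2} --2--> {q0,q1}  [seen]
{q3} --0--> {q0}  [seen]
{q3} --1--> {q1,q2}  [new]
{q3} --2--> {q0,q1}  [seen]
{q0,q1,q3} --0--> {q0,q1,q3}  [seen]
{q0,q1,q3} --1--> {q1,q2}  [seen]
{q0,q1,q3} --2--> {q0,q1,q2,q3}  [new]
{q2,q3} --0--> {q0}  [seen]
{q2,q3} --1--> {q1,q2}  [seen]
{q2,q3} --2--> {q0,q1}  [seen]
∅ --0--> ∅  [seen]
∅ --1--> ∅  [seen]
∅ --2--> ∅  [seen]
{q1,q2} --0--> {q0,q3}  [new]
{q1,q2} --1--> {q2}  [seen]
{q1,q2} --2--> {q0,q1,q2}  [new]
{q0,q1,q2,q3} --0--> {q0,q1,q3}  [seen]
{q0,q1,q2,q3} --1--> {q1,q2}  [seen]
{q0,q1,q2,q3} --2--> {q0,q1,q2,q3}  [seen]
{q0,q3} --0--> {q0,q1}  [seen]
{q0,q3} --1--> {q1,q2}  [seen]
{q0,q3} --2--> {q0,q1,q3}  [seen]
{q0,q1,q2} --0--> {q0,q1,q3}  [seen]
{q0,q1,q2} --1--> {q2}  [seen]
{q0,q1,q2} --2--> {q0,q1,q2,q3}  [seen]
Reachable DFA states: {q0}, {q0,q1}, {q2}, {q3}, {q0,q1,q3}, {q2,q3}, ∅, {q1,q2}, {q0,q1,q2,q3}, {q0,q3}, {q0,q1,q2}.
Accepting DFA states (contain an NFA accepting state): {q0}, {q0,q1}, {q2}, {q3}, {q0,q1,q3}, {q2,q3}, {q1,q2}, {q0,q1,q2,q3}, {q0,q3}, {q0,q1,q2}.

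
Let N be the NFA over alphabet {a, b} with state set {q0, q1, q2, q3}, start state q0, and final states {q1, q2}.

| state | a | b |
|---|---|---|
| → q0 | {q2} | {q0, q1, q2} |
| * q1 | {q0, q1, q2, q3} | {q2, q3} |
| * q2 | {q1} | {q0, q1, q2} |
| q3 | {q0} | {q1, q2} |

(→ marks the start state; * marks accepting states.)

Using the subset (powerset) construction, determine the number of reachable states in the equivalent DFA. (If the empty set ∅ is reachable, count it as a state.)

7

Start state of the DFA: {q0}.
{q0} --a--> {q2}  [new]
{q0} --b--> {q0, q1, q2}  [new]
{q2} --a--> {q1}  [new]
{q2} --b--> {q0, q1, q2}  [seen]
{q0, q1, q2} --a--> {q0, q1, q2, q3}  [new]
{q0, q1, q2} --b--> {q0, q1, q2, q3}  [seen]
{q1} --a--> {q0, q1, q2, q3}  [seen]
{q1} --b--> {q2, q3}  [new]
{q0, q1, q2, q3} --a--> {q0, q1, q2, q3}  [seen]
{q0, q1, q2, q3} --b--> {q0, q1, q2, q3}  [seen]
{q2, q3} --a--> {q0, q1}  [new]
{q2, q3} --b--> {q0, q1, q2}  [seen]
{q0, q1} --a--> {q0, q1, q2, q3}  [seen]
{q0, q1} --b--> {q0, q1, q2, q3}  [seen]
Reachable DFA states: {q0}, {q2}, {q0, q1, q2}, {q1}, {q0, q1, q2, q3}, {q2, q3}, {q0, q1}.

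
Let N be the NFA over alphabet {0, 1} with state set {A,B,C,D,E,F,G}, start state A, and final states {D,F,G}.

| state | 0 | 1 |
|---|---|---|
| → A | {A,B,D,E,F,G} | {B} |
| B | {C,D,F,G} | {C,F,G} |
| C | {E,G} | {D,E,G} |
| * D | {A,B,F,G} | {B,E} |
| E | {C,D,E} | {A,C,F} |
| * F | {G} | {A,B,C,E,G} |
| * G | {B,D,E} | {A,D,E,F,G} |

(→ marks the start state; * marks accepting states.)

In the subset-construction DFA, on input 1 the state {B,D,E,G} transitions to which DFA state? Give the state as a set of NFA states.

δ(B,1) = {C,F,G}; δ(D,1) = {B,E}; δ(E,1) = {A,C,F}; δ(G,1) = {A,D,E,F,G}.
Union: {A,B,C,D,E,F,G}.

{A,B,C,D,E,F,G}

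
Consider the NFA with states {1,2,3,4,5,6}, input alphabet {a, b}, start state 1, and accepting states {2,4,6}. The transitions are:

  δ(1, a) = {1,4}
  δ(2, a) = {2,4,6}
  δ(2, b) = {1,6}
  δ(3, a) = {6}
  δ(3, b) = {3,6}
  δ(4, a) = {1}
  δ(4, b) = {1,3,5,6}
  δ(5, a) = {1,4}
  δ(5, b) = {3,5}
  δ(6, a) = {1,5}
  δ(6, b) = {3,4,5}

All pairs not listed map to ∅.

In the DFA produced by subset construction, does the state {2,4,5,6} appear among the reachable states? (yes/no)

Start state of the DFA: {1}.
{1} --a--> {1,4}  [new]
{1} --b--> ∅  [new]
{1,4} --a--> {1,4}  [seen]
{1,4} --b--> {1,3,5,6}  [new]
∅ --a--> ∅  [seen]
∅ --b--> ∅  [seen]
{1,3,5,6} --a--> {1,4,5,6}  [new]
{1,3,5,6} --b--> {3,4,5,6}  [new]
{1,4,5,6} --a--> {1,4,5}  [new]
{1,4,5,6} --b--> {1,3,4,5,6}  [new]
{3,4,5,6} --a--> {1,4,5,6}  [seen]
{3,4,5,6} --b--> {1,3,4,5,6}  [seen]
{1,4,5} --a--> {1,4}  [seen]
{1,4,5} --b--> {1,3,5,6}  [seen]
{1,3,4,5,6} --a--> {1,4,5,6}  [seen]
{1,3,4,5,6} --b--> {1,3,4,5,6}  [seen]
Reachable DFA states: {1}, {1,4}, ∅, {1,3,5,6}, {1,4,5,6}, {3,4,5,6}, {1,4,5}, {1,3,4,5,6}.
{2,4,5,6} is not among them.

no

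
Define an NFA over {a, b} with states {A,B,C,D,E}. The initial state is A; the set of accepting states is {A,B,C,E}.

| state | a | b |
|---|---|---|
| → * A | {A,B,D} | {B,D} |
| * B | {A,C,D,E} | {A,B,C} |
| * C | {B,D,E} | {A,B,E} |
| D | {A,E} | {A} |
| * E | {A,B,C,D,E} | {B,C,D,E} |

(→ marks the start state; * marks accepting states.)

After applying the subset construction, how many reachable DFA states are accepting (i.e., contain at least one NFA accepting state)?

7

Start state of the DFA: {A}.
{A} --a--> {A,B,D}  [new]
{A} --b--> {B,D}  [new]
{A,B,D} --a--> {A,B,C,D,E}  [new]
{A,B,D} --b--> {A,B,C,D}  [new]
{B,D} --a--> {A,C,D,E}  [new]
{B,D} --b--> {A,B,C}  [new]
{A,B,C,D,E} --a--> {A,B,C,D,E}  [seen]
{A,B,C,D,E} --b--> {A,B,C,D,E}  [seen]
{A,B,C,D} --a--> {A,B,C,D,E}  [seen]
{A,B,C,D} --b--> {A,B,C,D,E}  [seen]
{A,C,D,E} --a--> {A,B,C,D,E}  [seen]
{A,C,D,E} --b--> {A,B,C,D,E}  [seen]
{A,B,C} --a--> {A,B,C,D,E}  [seen]
{A,B,C} --b--> {A,B,C,D,E}  [seen]
Reachable DFA states: {A}, {A,B,D}, {B,D}, {A,B,C,D,E}, {A,B,C,D}, {A,C,D,E}, {A,B,C}.
Accepting DFA states (contain an NFA accepting state): {A}, {A,B,D}, {B,D}, {A,B,C,D,E}, {A,B,C,D}, {A,C,D,E}, {A,B,C}.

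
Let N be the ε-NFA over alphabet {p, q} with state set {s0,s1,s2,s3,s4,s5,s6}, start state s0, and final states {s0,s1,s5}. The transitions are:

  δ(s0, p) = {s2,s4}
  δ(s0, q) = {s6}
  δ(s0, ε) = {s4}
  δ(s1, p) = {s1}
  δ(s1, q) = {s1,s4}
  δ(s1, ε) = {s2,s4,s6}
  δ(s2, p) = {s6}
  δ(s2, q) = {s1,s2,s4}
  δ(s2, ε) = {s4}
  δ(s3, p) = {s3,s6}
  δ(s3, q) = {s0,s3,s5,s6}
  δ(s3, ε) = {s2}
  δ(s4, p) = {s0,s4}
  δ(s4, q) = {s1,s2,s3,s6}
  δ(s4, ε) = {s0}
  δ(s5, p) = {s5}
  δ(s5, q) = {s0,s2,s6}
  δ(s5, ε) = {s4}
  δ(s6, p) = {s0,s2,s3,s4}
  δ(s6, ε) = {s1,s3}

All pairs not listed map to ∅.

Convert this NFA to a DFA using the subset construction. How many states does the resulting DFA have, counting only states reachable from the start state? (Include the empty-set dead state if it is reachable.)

Start state of the DFA: {s0,s4} (ε-closure of the NFA start).
{s0,s4} --p--> {s0,s2,s4}  [new]
{s0,s4} --q--> {s0,s1,s2,s3,s4,s6}  [new]
{s0,s2,s4} --p--> {s0,s1,s2,s3,s4,s6}  [seen]
{s0,s2,s4} --q--> {s0,s1,s2,s3,s4,s6}  [seen]
{s0,s1,s2,s3,s4,s6} --p--> {s0,s1,s2,s3,s4,s6}  [seen]
{s0,s1,s2,s3,s4,s6} --q--> {s0,s1,s2,s3,s4,s5,s6}  [new]
{s0,s1,s2,s3,s4,s5,s6} --p--> {s0,s1,s2,s3,s4,s5,s6}  [seen]
{s0,s1,s2,s3,s4,s5,s6} --q--> {s0,s1,s2,s3,s4,s5,s6}  [seen]
Reachable DFA states: {s0,s4}, {s0,s2,s4}, {s0,s1,s2,s3,s4,s6}, {s0,s1,s2,s3,s4,s5,s6}.

4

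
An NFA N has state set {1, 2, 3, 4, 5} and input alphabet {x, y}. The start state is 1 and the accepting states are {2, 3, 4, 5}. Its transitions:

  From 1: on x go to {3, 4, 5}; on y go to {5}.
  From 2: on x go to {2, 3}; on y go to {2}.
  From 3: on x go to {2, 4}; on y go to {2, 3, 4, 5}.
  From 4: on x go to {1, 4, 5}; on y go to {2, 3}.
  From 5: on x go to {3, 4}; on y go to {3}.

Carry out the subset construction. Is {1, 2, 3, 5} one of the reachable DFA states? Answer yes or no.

Start state of the DFA: {1}.
{1} --x--> {3, 4, 5}  [new]
{1} --y--> {5}  [new]
{3, 4, 5} --x--> {1, 2, 3, 4, 5}  [new]
{3, 4, 5} --y--> {2, 3, 4, 5}  [new]
{5} --x--> {3, 4}  [new]
{5} --y--> {3}  [new]
{1, 2, 3, 4, 5} --x--> {1, 2, 3, 4, 5}  [seen]
{1, 2, 3, 4, 5} --y--> {2, 3, 4, 5}  [seen]
{2, 3, 4, 5} --x--> {1, 2, 3, 4, 5}  [seen]
{2, 3, 4, 5} --y--> {2, 3, 4, 5}  [seen]
{3, 4} --x--> {1, 2, 4, 5}  [new]
{3, 4} --y--> {2, 3, 4, 5}  [seen]
{3} --x--> {2, 4}  [new]
{3} --y--> {2, 3, 4, 5}  [seen]
{1, 2, 4, 5} --x--> {1, 2, 3, 4, 5}  [seen]
{1, 2, 4, 5} --y--> {2, 3, 5}  [new]
{2, 4} --x--> {1, 2, 3, 4, 5}  [seen]
{2, 4} --y--> {2, 3}  [new]
{2, 3, 5} --x--> {2, 3, 4}  [new]
{2, 3, 5} --y--> {2, 3, 4, 5}  [seen]
{2, 3} --x--> {2, 3, 4}  [seen]
{2, 3} --y--> {2, 3, 4, 5}  [seen]
{2, 3, 4} --x--> {1, 2, 3, 4, 5}  [seen]
{2, 3, 4} --y--> {2, 3, 4, 5}  [seen]
Reachable DFA states: {1}, {3, 4, 5}, {5}, {1, 2, 3, 4, 5}, {2, 3, 4, 5}, {3, 4}, {3}, {1, 2, 4, 5}, {2, 4}, {2, 3, 5}, {2, 3}, {2, 3, 4}.
{1, 2, 3, 5} is not among them.

no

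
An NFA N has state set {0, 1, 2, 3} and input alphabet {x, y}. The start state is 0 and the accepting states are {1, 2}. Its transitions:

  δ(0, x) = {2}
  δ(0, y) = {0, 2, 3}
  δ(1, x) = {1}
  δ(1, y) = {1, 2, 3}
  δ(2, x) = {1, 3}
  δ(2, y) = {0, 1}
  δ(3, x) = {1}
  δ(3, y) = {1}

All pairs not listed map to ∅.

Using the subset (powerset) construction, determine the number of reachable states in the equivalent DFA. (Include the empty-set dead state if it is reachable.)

Start state of the DFA: {0}.
{0} --x--> {2}  [new]
{0} --y--> {0, 2, 3}  [new]
{2} --x--> {1, 3}  [new]
{2} --y--> {0, 1}  [new]
{0, 2, 3} --x--> {1, 2, 3}  [new]
{0, 2, 3} --y--> {0, 1, 2, 3}  [new]
{1, 3} --x--> {1}  [new]
{1, 3} --y--> {1, 2, 3}  [seen]
{0, 1} --x--> {1, 2}  [new]
{0, 1} --y--> {0, 1, 2, 3}  [seen]
{1, 2, 3} --x--> {1, 3}  [seen]
{1, 2, 3} --y--> {0, 1, 2, 3}  [seen]
{0, 1, 2, 3} --x--> {1, 2, 3}  [seen]
{0, 1, 2, 3} --y--> {0, 1, 2, 3}  [seen]
{1} --x--> {1}  [seen]
{1} --y--> {1, 2, 3}  [seen]
{1, 2} --x--> {1, 3}  [seen]
{1, 2} --y--> {0, 1, 2, 3}  [seen]
Reachable DFA states: {0}, {2}, {0, 2, 3}, {1, 3}, {0, 1}, {1, 2, 3}, {0, 1, 2, 3}, {1}, {1, 2}.

9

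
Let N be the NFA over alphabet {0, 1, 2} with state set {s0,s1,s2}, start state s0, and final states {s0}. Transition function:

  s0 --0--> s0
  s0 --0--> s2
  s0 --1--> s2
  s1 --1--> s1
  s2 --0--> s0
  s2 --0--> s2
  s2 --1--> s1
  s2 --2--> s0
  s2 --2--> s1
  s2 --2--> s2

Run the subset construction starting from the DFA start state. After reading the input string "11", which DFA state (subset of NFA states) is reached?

Start: {s0}.
δ(s0,1) = {s2}.
Union: {s2}.
After 1: {s2}.
δ(s2,1) = {s1}.
Union: {s1}.
After 1: {s1}.

{s1}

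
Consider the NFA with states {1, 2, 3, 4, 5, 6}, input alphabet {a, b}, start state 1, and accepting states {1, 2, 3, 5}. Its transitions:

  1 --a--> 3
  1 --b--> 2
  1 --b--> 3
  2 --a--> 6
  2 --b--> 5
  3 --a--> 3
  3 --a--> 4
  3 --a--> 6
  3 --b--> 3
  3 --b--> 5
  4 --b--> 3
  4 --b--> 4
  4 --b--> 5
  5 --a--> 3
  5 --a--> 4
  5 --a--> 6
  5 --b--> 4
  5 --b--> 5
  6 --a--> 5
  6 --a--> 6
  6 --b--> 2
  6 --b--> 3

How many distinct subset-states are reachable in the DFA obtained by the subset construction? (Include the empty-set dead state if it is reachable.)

8

Start state of the DFA: {1}.
{1} --a--> {3}  [new]
{1} --b--> {2, 3}  [new]
{3} --a--> {3, 4, 6}  [new]
{3} --b--> {3, 5}  [new]
{2, 3} --a--> {3, 4, 6}  [seen]
{2, 3} --b--> {3, 5}  [seen]
{3, 4, 6} --a--> {3, 4, 5, 6}  [new]
{3, 4, 6} --b--> {2, 3, 4, 5}  [new]
{3, 5} --a--> {3, 4, 6}  [seen]
{3, 5} --b--> {3, 4, 5}  [new]
{3, 4, 5, 6} --a--> {3, 4, 5, 6}  [seen]
{3, 4, 5, 6} --b--> {2, 3, 4, 5}  [seen]
{2, 3, 4, 5} --a--> {3, 4, 6}  [seen]
{2, 3, 4, 5} --b--> {3, 4, 5}  [seen]
{3, 4, 5} --a--> {3, 4, 6}  [seen]
{3, 4, 5} --b--> {3, 4, 5}  [seen]
Reachable DFA states: {1}, {3}, {2, 3}, {3, 4, 6}, {3, 5}, {3, 4, 5, 6}, {2, 3, 4, 5}, {3, 4, 5}.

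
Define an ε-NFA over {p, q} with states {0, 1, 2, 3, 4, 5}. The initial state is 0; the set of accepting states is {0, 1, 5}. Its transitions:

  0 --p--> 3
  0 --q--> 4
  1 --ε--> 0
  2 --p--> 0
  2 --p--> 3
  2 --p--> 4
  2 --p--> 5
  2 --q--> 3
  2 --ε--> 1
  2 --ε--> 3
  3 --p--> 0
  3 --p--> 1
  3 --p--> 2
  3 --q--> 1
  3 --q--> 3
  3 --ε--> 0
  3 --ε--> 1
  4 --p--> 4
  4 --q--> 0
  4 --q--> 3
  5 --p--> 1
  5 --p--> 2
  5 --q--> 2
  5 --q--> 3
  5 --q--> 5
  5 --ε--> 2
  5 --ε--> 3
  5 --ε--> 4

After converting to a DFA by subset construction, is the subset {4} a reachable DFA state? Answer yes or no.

Start state of the DFA: {0} (ε-closure of the NFA start).
{0} --p--> {0, 1, 3}  [new]
{0} --q--> {4}  [new]
{0, 1, 3} --p--> {0, 1, 2, 3}  [new]
{0, 1, 3} --q--> {0, 1, 3, 4}  [new]
{4} --p--> {4}  [seen]
{4} --q--> {0, 1, 3}  [seen]
{0, 1, 2, 3} --p--> {0, 1, 2, 3, 4, 5}  [new]
{0, 1, 2, 3} --q--> {0, 1, 3, 4}  [seen]
{0, 1, 3, 4} --p--> {0, 1, 2, 3, 4}  [new]
{0, 1, 3, 4} --q--> {0, 1, 3, 4}  [seen]
{0, 1, 2, 3, 4, 5} --p--> {0, 1, 2, 3, 4, 5}  [seen]
{0, 1, 2, 3, 4, 5} --q--> {0, 1, 2, 3, 4, 5}  [seen]
{0, 1, 2, 3, 4} --p--> {0, 1, 2, 3, 4, 5}  [seen]
{0, 1, 2, 3, 4} --q--> {0, 1, 3, 4}  [seen]
Reachable DFA states: {0}, {0, 1, 3}, {4}, {0, 1, 2, 3}, {0, 1, 3, 4}, {0, 1, 2, 3, 4, 5}, {0, 1, 2, 3, 4}.
{4} is among them.

yes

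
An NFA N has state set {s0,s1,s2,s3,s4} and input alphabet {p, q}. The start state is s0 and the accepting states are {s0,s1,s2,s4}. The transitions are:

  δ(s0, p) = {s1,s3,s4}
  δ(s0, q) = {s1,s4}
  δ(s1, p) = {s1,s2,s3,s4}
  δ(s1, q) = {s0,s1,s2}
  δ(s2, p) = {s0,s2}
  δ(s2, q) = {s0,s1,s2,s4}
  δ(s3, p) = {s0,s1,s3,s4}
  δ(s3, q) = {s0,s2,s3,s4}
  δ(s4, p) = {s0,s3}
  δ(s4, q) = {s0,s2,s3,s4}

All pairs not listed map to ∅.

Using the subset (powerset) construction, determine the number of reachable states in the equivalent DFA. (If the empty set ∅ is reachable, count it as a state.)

4

Start state of the DFA: {s0}.
{s0} --p--> {s1,s3,s4}  [new]
{s0} --q--> {s1,s4}  [new]
{s1,s3,s4} --p--> {s0,s1,s2,s3,s4}  [new]
{s1,s3,s4} --q--> {s0,s1,s2,s3,s4}  [seen]
{s1,s4} --p--> {s0,s1,s2,s3,s4}  [seen]
{s1,s4} --q--> {s0,s1,s2,s3,s4}  [seen]
{s0,s1,s2,s3,s4} --p--> {s0,s1,s2,s3,s4}  [seen]
{s0,s1,s2,s3,s4} --q--> {s0,s1,s2,s3,s4}  [seen]
Reachable DFA states: {s0}, {s1,s3,s4}, {s1,s4}, {s0,s1,s2,s3,s4}.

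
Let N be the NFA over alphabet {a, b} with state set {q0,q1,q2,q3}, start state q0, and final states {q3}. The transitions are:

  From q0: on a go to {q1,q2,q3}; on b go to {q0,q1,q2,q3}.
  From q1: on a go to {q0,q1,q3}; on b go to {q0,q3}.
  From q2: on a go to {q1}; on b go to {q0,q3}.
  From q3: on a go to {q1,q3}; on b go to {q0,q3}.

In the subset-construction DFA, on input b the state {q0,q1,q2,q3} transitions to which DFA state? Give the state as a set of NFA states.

δ(q0,b) = {q0,q1,q2,q3}; δ(q1,b) = {q0,q3}; δ(q2,b) = {q0,q3}; δ(q3,b) = {q0,q3}.
Union: {q0,q1,q2,q3}.

{q0,q1,q2,q3}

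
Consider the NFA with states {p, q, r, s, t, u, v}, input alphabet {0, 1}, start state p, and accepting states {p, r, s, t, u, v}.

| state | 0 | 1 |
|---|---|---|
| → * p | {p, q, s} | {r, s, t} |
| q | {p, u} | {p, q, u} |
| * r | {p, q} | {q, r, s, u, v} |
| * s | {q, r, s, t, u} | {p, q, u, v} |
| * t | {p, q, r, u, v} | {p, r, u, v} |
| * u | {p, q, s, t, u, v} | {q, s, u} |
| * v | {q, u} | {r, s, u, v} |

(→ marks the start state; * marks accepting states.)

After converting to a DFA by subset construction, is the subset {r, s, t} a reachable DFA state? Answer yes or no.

Start state of the DFA: {p}.
{p} --0--> {p, q, s}  [new]
{p} --1--> {r, s, t}  [new]
{p, q, s} --0--> {p, q, r, s, t, u}  [new]
{p, q, s} --1--> {p, q, r, s, t, u, v}  [new]
{r, s, t} --0--> {p, q, r, s, t, u, v}  [seen]
{r, s, t} --1--> {p, q, r, s, u, v}  [new]
{p, q, r, s, t, u} --0--> {p, q, r, s, t, u, v}  [seen]
{p, q, r, s, t, u} --1--> {p, q, r, s, t, u, v}  [seen]
{p, q, r, s, t, u, v} --0--> {p, q, r, s, t, u, v}  [seen]
{p, q, r, s, t, u, v} --1--> {p, q, r, s, t, u, v}  [seen]
{p, q, r, s, u, v} --0--> {p, q, r, s, t, u, v}  [seen]
{p, q, r, s, u, v} --1--> {p, q, r, s, t, u, v}  [seen]
Reachable DFA states: {p}, {p, q, s}, {r, s, t}, {p, q, r, s, t, u}, {p, q, r, s, t, u, v}, {p, q, r, s, u, v}.
{r, s, t} is among them.

yes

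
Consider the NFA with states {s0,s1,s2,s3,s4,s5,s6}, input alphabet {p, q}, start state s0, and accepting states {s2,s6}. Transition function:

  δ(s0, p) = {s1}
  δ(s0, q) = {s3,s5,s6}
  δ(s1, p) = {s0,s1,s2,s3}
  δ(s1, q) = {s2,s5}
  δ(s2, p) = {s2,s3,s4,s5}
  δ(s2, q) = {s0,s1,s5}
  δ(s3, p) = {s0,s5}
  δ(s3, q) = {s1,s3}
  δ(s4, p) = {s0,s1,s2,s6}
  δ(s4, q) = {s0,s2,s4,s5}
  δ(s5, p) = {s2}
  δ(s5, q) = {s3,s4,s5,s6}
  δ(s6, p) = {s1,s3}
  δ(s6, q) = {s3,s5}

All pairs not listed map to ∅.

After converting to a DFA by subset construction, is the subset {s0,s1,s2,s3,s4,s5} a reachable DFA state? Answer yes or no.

yes

Start state of the DFA: {s0}.
{s0} --p--> {s1}  [new]
{s0} --q--> {s3,s5,s6}  [new]
{s1} --p--> {s0,s1,s2,s3}  [new]
{s1} --q--> {s2,s5}  [new]
{s3,s5,s6} --p--> {s0,s1,s2,s3,s5}  [new]
{s3,s5,s6} --q--> {s1,s3,s4,s5,s6}  [new]
{s0,s1,s2,s3} --p--> {s0,s1,s2,s3,s4,s5}  [new]
{s0,s1,s2,s3} --q--> {s0,s1,s2,s3,s5,s6}  [new]
{s2,s5} --p--> {s2,s3,s4,s5}  [new]
{s2,s5} --q--> {s0,s1,s3,s4,s5,s6}  [new]
{s0,s1,s2,s3,s5} --p--> {s0,s1,s2,s3,s4,s5}  [seen]
{s0,s1,s2,s3,s5} --q--> {s0,s1,s2,s3,s4,s5,s6}  [new]
{s1,s3,s4,s5,s6} --p--> {s0,s1,s2,s3,s5,s6}  [seen]
{s1,s3,s4,s5,s6} --q--> {s0,s1,s2,s3,s4,s5,s6}  [seen]
{s0,s1,s2,s3,s4,s5} --p--> {s0,s1,s2,s3,s4,s5,s6}  [seen]
{s0,s1,s2,s3,s4,s5} --q--> {s0,s1,s2,s3,s4,s5,s6}  [seen]
{s0,s1,s2,s3,s5,s6} --p--> {s0,s1,s2,s3,s4,s5}  [seen]
{s0,s1,s2,s3,s5,s6} --q--> {s0,s1,s2,s3,s4,s5,s6}  [seen]
{s2,s3,s4,s5} --p--> {s0,s1,s2,s3,s4,s5,s6}  [seen]
{s2,s3,s4,s5} --q--> {s0,s1,s2,s3,s4,s5,s6}  [seen]
{s0,s1,s3,s4,s5,s6} --p--> {s0,s1,s2,s3,s5,s6}  [seen]
{s0,s1,s3,s4,s5,s6} --q--> {s0,s1,s2,s3,s4,s5,s6}  [seen]
{s0,s1,s2,s3,s4,s5,s6} --p--> {s0,s1,s2,s3,s4,s5,s6}  [seen]
{s0,s1,s2,s3,s4,s5,s6} --q--> {s0,s1,s2,s3,s4,s5,s6}  [seen]
Reachable DFA states: {s0}, {s1}, {s3,s5,s6}, {s0,s1,s2,s3}, {s2,s5}, {s0,s1,s2,s3,s5}, {s1,s3,s4,s5,s6}, {s0,s1,s2,s3,s4,s5}, {s0,s1,s2,s3,s5,s6}, {s2,s3,s4,s5}, {s0,s1,s3,s4,s5,s6}, {s0,s1,s2,s3,s4,s5,s6}.
{s0,s1,s2,s3,s4,s5} is among them.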